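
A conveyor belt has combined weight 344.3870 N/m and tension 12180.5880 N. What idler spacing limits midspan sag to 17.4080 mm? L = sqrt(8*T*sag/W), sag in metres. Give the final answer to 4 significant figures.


sag = 17.4080/1000 = 0.017408 m
L = sqrt(8 * 12180.5880 * 0.017408 / 344.3870)
L = 2.219 m


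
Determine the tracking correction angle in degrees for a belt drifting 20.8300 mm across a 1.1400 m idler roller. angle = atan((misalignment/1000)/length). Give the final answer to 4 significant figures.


misalign_m = 20.8300 / 1000 = 0.020830 m
angle = atan(0.020830 / 1.1400)
angle = 1.047 deg


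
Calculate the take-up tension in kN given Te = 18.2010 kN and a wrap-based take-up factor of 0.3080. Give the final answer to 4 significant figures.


T_tu = 18.2010 * 0.3080
T_tu = 5.606 kN


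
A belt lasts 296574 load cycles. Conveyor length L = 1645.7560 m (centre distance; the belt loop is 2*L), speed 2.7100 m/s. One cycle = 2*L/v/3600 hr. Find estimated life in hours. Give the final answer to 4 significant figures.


cycle_time = 2 * 1645.7560 / 2.7100 / 3600 = 0.337383 hr
life = 296574 * 0.337383 = 100100 hours


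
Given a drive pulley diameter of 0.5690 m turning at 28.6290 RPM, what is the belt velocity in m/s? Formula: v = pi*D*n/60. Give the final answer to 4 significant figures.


v = pi * 0.5690 * 28.6290 / 60
v = 0.8529 m/s


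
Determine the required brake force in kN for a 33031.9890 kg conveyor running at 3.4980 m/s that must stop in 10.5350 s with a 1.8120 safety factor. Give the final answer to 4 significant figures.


F = 33031.9890 * 3.4980 / 10.5350 * 1.8120 / 1000
F = 19.87 kN


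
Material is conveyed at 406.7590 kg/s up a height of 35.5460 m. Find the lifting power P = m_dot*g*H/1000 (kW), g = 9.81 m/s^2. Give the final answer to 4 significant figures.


P = 406.7590 * 9.81 * 35.5460 / 1000
P = 141.8 kW


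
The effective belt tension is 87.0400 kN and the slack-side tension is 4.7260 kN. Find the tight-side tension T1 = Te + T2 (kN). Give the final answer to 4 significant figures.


T1 = Te + T2 = 87.0400 + 4.7260
T1 = 91.77 kN


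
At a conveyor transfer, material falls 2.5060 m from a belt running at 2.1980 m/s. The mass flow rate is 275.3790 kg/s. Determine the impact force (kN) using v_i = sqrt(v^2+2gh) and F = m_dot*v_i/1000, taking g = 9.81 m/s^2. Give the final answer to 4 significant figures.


v_i = sqrt(2.1980^2 + 2*9.81*2.5060) = 7.3484 m/s
F = 275.3790 * 7.3484 / 1000
F = 2.024 kN


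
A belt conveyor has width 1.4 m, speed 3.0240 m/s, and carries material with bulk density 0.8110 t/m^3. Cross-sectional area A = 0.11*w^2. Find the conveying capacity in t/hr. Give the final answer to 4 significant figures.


A = 0.11 * 1.4^2 = 0.2156 m^2
C = 0.2156 * 3.0240 * 0.8110 * 3600
C = 1904 t/hr


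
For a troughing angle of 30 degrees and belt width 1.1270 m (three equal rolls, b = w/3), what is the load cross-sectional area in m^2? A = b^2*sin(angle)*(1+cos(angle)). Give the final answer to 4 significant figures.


b = 1.1270/3 = 0.375667 m
A = 0.375667^2 * sin(30 deg) * (1 + cos(30 deg))
A = 0.1317 m^2


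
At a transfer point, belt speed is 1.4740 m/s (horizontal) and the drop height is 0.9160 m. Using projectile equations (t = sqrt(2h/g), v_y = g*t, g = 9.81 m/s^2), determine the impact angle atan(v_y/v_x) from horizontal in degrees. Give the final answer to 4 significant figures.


t = sqrt(2*0.9160/9.81) = 0.432144 s
v_y = 9.81 * 0.432144 = 4.23933 m/s
angle = atan(4.23933 / 1.4740) = 70.83 deg


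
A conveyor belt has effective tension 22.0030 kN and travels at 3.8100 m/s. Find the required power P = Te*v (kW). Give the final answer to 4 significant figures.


P = Te * v = 22.0030 * 3.8100
P = 83.83 kW


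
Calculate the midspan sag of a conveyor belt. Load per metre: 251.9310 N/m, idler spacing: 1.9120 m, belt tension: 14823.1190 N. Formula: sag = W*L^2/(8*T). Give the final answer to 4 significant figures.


sag = 251.9310 * 1.9120^2 / (8 * 14823.1190)
sag = 0.007767 m


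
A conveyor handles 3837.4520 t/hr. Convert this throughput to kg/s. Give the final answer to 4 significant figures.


m_dot = 3837.4520 * 1000 / 3600
m_dot = 1066 kg/s


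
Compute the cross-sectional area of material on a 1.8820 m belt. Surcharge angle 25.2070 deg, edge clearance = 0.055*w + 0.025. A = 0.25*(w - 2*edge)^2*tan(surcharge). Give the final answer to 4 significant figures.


edge = 0.055*1.8820 + 0.025 = 0.12851 m
ew = 1.8820 - 2*0.12851 = 1.62498 m
A = 0.25 * 1.62498^2 * tan(25.2070 deg)
A = 0.3107 m^2


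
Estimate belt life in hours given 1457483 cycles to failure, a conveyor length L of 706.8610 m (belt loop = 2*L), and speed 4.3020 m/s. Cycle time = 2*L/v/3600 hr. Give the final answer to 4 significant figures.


cycle_time = 2 * 706.8610 / 4.3020 / 3600 = 0.0912833 hr
life = 1457483 * 0.0912833 = 133000 hours


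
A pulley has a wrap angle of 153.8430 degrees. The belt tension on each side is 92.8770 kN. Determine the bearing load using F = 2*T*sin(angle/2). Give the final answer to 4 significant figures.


F = 2 * 92.8770 * sin(153.8430/2 deg)
F = 180.9 kN


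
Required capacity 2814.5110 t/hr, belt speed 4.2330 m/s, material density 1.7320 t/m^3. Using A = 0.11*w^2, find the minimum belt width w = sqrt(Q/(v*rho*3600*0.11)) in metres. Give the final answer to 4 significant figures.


A_req = 2814.5110 / (4.2330 * 1.7320 * 3600) = 0.106636 m^2
w = sqrt(0.106636 / 0.11)
w = 0.9846 m


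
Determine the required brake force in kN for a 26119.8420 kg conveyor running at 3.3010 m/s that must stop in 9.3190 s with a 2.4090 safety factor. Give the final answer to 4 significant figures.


F = 26119.8420 * 3.3010 / 9.3190 * 2.4090 / 1000
F = 22.29 kN


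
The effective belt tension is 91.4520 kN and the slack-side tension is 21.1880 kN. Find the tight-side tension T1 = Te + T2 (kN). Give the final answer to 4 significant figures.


T1 = Te + T2 = 91.4520 + 21.1880
T1 = 112.6 kN


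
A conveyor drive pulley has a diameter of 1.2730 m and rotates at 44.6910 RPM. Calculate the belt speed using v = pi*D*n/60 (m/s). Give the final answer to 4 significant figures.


v = pi * 1.2730 * 44.6910 / 60
v = 2.979 m/s


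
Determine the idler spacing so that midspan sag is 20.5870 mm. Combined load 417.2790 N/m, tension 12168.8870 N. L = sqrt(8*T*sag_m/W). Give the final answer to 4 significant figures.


sag = 20.5870/1000 = 0.020587 m
L = sqrt(8 * 12168.8870 * 0.020587 / 417.2790)
L = 2.192 m


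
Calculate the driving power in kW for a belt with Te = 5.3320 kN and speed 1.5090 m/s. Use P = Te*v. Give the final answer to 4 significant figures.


P = Te * v = 5.3320 * 1.5090
P = 8.046 kW


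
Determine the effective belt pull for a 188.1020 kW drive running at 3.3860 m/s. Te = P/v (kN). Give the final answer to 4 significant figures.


Te = P / v = 188.1020 / 3.3860
Te = 55.55 kN


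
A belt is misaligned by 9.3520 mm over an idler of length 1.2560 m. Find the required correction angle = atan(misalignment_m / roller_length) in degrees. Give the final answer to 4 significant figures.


misalign_m = 9.3520 / 1000 = 0.009352 m
angle = atan(0.009352 / 1.2560)
angle = 0.4266 deg


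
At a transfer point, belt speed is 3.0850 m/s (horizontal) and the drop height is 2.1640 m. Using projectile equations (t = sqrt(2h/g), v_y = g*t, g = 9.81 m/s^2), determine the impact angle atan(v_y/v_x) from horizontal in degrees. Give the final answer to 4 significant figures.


t = sqrt(2*2.1640/9.81) = 0.664216 s
v_y = 9.81 * 0.664216 = 6.51596 m/s
angle = atan(6.51596 / 3.0850) = 64.66 deg


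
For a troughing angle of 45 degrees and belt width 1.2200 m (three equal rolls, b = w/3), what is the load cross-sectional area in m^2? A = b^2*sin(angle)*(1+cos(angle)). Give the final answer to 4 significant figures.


b = 1.2200/3 = 0.406667 m
A = 0.406667^2 * sin(45 deg) * (1 + cos(45 deg))
A = 0.1996 m^2


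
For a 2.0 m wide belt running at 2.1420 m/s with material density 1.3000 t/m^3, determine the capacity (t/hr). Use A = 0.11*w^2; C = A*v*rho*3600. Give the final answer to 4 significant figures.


A = 0.11 * 2.0^2 = 0.44 m^2
C = 0.44 * 2.1420 * 1.3000 * 3600
C = 4411 t/hr


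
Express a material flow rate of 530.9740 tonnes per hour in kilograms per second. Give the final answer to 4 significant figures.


m_dot = 530.9740 * 1000 / 3600
m_dot = 147.5 kg/s


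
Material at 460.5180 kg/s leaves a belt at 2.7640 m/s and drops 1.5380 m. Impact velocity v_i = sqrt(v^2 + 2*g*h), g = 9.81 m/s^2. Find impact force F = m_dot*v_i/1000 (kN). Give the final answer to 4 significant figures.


v_i = sqrt(2.7640^2 + 2*9.81*1.5380) = 6.14941 m/s
F = 460.5180 * 6.14941 / 1000
F = 2.832 kN


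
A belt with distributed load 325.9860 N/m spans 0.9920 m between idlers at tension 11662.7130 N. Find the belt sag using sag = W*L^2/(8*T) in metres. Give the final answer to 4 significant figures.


sag = 325.9860 * 0.9920^2 / (8 * 11662.7130)
sag = 0.003438 m


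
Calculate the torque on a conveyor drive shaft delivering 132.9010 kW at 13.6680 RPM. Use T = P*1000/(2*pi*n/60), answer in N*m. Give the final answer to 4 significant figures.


omega = 2*pi*13.6680/60 = 1.43131 rad/s
T = 132.9010*1000 / 1.43131
T = 92850 N*m


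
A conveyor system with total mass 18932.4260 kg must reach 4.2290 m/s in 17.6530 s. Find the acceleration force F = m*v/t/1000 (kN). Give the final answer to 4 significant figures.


F = 18932.4260 * 4.2290 / 17.6530 / 1000
F = 4.536 kN


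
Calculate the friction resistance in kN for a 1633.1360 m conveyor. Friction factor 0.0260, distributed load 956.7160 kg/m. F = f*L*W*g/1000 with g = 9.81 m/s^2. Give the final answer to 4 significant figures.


F = 0.0260 * 1633.1360 * 956.7160 * 9.81 / 1000
F = 398.5 kN


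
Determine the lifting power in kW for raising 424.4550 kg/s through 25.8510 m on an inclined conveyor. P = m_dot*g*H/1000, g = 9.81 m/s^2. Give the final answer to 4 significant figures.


P = 424.4550 * 9.81 * 25.8510 / 1000
P = 107.6 kW


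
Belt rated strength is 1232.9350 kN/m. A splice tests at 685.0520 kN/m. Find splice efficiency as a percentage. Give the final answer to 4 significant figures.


Eff = 685.0520 / 1232.9350 * 100
Eff = 55.56 %


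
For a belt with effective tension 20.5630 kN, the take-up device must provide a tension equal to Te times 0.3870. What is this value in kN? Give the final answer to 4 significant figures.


T_tu = 20.5630 * 0.3870
T_tu = 7.958 kN


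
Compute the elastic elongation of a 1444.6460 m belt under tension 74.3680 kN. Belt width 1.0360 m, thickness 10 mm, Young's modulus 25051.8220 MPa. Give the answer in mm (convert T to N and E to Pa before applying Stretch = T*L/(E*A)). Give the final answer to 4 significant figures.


A = 1.0360 * 0.01 = 0.01036 m^2
Stretch = 74.3680*1000 * 1444.6460 / (25051.8220e6 * 0.01036) * 1000
Stretch = 414.0 mm


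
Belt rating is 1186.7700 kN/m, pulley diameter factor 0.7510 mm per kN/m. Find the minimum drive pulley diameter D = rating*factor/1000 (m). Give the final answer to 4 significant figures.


D = 1186.7700 * 0.7510 / 1000
D = 0.8913 m


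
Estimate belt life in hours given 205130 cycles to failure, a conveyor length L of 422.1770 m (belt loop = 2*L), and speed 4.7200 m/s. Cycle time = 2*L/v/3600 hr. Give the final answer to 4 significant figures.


cycle_time = 2 * 422.1770 / 4.7200 / 3600 = 0.0496913 hr
life = 205130 * 0.0496913 = 10190 hours


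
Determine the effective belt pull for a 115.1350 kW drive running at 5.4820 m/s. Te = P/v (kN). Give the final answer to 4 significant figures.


Te = P / v = 115.1350 / 5.4820
Te = 21.00 kN


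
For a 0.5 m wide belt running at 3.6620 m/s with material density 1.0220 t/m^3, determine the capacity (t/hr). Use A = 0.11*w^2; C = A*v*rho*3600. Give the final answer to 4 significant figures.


A = 0.11 * 0.5^2 = 0.0275 m^2
C = 0.0275 * 3.6620 * 1.0220 * 3600
C = 370.5 t/hr


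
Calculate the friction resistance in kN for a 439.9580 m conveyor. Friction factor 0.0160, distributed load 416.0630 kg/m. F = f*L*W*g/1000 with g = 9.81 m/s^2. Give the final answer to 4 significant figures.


F = 0.0160 * 439.9580 * 416.0630 * 9.81 / 1000
F = 28.73 kN


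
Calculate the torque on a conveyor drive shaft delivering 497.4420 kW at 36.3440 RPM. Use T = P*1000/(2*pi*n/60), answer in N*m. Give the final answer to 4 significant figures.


omega = 2*pi*36.3440/60 = 3.80593 rad/s
T = 497.4420*1000 / 3.80593
T = 130700 N*m


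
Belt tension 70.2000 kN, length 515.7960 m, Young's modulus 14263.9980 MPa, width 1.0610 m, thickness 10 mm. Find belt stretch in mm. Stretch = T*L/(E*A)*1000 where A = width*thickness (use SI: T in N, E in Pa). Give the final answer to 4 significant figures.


A = 1.0610 * 0.01 = 0.01061 m^2
Stretch = 70.2000*1000 * 515.7960 / (14263.9980e6 * 0.01061) * 1000
Stretch = 239.3 mm


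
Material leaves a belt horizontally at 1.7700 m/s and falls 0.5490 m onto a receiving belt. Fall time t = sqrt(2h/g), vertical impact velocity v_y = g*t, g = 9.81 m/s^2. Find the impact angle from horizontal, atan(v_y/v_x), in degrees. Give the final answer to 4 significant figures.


t = sqrt(2*0.5490/9.81) = 0.334554 s
v_y = 9.81 * 0.334554 = 3.28197 m/s
angle = atan(3.28197 / 1.7700) = 61.66 deg


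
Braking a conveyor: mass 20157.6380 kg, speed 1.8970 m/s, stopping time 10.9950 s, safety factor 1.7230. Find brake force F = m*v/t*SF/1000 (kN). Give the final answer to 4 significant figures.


F = 20157.6380 * 1.8970 / 10.9950 * 1.7230 / 1000
F = 5.992 kN


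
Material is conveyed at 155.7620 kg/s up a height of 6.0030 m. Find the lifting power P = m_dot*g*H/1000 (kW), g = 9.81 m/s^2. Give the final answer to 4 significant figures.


P = 155.7620 * 9.81 * 6.0030 / 1000
P = 9.173 kW


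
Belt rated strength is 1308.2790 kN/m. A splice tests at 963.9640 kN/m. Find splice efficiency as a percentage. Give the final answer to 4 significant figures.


Eff = 963.9640 / 1308.2790 * 100
Eff = 73.68 %


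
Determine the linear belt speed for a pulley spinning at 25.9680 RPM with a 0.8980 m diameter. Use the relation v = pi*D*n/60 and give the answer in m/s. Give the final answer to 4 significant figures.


v = pi * 0.8980 * 25.9680 / 60
v = 1.221 m/s


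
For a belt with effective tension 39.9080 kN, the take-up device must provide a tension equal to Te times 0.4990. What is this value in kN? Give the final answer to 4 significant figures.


T_tu = 39.9080 * 0.4990
T_tu = 19.91 kN


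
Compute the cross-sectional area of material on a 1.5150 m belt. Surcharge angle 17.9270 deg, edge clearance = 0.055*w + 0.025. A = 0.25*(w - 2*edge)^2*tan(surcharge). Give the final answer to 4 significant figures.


edge = 0.055*1.5150 + 0.025 = 0.108325 m
ew = 1.5150 - 2*0.108325 = 1.29835 m
A = 0.25 * 1.29835^2 * tan(17.9270 deg)
A = 0.1363 m^2


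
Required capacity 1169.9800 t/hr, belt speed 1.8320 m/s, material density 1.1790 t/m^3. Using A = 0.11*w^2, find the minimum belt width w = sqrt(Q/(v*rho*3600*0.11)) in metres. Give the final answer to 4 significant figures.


A_req = 1169.9800 / (1.8320 * 1.1790 * 3600) = 0.150465 m^2
w = sqrt(0.150465 / 0.11)
w = 1.170 m


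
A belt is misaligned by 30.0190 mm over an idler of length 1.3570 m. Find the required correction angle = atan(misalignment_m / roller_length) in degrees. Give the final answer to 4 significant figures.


misalign_m = 30.0190 / 1000 = 0.030019 m
angle = atan(0.030019 / 1.3570)
angle = 1.267 deg


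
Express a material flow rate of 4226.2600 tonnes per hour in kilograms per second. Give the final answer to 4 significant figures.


m_dot = 4226.2600 * 1000 / 3600
m_dot = 1174 kg/s


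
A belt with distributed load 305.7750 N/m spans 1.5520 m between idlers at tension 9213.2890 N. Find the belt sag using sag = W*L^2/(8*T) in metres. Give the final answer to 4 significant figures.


sag = 305.7750 * 1.5520^2 / (8 * 9213.2890)
sag = 0.009993 m


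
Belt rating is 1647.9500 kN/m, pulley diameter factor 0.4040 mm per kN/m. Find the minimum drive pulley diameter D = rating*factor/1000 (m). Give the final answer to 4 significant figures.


D = 1647.9500 * 0.4040 / 1000
D = 0.6658 m


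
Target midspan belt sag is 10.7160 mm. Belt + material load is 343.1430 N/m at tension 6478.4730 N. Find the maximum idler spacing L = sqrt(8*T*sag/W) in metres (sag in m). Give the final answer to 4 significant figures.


sag = 10.7160/1000 = 0.010716 m
L = sqrt(8 * 6478.4730 * 0.010716 / 343.1430)
L = 1.272 m


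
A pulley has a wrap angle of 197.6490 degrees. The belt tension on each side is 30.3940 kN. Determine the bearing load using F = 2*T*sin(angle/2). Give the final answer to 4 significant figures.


F = 2 * 30.3940 * sin(197.6490/2 deg)
F = 60.07 kN


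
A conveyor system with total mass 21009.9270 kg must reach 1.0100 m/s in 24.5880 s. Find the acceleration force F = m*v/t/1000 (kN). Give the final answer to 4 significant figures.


F = 21009.9270 * 1.0100 / 24.5880 / 1000
F = 0.8630 kN


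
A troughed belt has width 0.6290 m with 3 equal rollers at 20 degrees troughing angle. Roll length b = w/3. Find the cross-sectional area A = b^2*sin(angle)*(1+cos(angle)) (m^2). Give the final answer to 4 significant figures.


b = 0.6290/3 = 0.209667 m
A = 0.209667^2 * sin(20 deg) * (1 + cos(20 deg))
A = 0.02916 m^2


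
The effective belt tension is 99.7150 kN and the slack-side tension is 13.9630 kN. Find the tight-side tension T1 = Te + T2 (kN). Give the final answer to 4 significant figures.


T1 = Te + T2 = 99.7150 + 13.9630
T1 = 113.7 kN


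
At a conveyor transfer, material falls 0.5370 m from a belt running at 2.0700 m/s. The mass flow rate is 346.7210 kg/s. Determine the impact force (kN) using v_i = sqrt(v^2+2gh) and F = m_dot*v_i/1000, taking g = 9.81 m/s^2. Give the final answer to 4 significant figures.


v_i = sqrt(2.0700^2 + 2*9.81*0.5370) = 3.84978 m/s
F = 346.7210 * 3.84978 / 1000
F = 1.335 kN


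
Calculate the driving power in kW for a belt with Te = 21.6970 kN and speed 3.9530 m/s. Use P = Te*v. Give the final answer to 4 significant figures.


P = Te * v = 21.6970 * 3.9530
P = 85.77 kW


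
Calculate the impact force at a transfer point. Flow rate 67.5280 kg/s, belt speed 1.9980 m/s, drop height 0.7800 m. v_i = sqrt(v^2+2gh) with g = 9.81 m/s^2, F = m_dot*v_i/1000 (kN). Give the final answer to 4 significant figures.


v_i = sqrt(1.9980^2 + 2*9.81*0.7800) = 4.39268 m/s
F = 67.5280 * 4.39268 / 1000
F = 0.2966 kN


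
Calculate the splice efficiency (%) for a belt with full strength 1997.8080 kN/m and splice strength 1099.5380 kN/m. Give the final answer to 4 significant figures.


Eff = 1099.5380 / 1997.8080 * 100
Eff = 55.04 %


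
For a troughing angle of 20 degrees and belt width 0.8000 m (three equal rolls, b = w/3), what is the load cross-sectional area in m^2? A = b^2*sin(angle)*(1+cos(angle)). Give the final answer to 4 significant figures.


b = 0.8000/3 = 0.266667 m
A = 0.266667^2 * sin(20 deg) * (1 + cos(20 deg))
A = 0.04718 m^2


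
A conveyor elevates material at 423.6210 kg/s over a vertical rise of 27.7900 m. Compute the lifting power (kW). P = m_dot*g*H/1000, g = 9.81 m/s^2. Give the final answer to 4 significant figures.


P = 423.6210 * 9.81 * 27.7900 / 1000
P = 115.5 kW


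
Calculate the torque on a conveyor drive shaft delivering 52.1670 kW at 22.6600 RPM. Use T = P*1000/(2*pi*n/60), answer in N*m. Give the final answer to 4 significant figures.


omega = 2*pi*22.6600/60 = 2.37295 rad/s
T = 52.1670*1000 / 2.37295
T = 21980 N*m


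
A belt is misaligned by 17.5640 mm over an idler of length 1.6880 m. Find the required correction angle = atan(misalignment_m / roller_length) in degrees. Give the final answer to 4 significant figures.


misalign_m = 17.5640 / 1000 = 0.017564 m
angle = atan(0.017564 / 1.6880)
angle = 0.5962 deg


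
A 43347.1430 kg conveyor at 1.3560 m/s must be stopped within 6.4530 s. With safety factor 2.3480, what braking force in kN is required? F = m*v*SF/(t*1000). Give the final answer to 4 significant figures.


F = 43347.1430 * 1.3560 / 6.4530 * 2.3480 / 1000
F = 21.39 kN


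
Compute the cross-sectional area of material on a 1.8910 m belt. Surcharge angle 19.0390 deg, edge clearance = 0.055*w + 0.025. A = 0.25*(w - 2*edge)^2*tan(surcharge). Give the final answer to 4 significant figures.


edge = 0.055*1.8910 + 0.025 = 0.129005 m
ew = 1.8910 - 2*0.129005 = 1.63299 m
A = 0.25 * 1.63299^2 * tan(19.0390 deg)
A = 0.2301 m^2


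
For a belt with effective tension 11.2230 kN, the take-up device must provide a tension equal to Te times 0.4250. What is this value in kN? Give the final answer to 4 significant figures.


T_tu = 11.2230 * 0.4250
T_tu = 4.770 kN


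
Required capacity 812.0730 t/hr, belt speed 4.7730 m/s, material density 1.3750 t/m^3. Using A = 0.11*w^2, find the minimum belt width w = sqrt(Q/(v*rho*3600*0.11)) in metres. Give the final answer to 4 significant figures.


A_req = 812.0730 / (4.7730 * 1.3750 * 3600) = 0.0343715 m^2
w = sqrt(0.0343715 / 0.11)
w = 0.5590 m


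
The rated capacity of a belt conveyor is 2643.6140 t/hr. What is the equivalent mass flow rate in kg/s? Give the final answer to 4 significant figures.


m_dot = 2643.6140 * 1000 / 3600
m_dot = 734.3 kg/s


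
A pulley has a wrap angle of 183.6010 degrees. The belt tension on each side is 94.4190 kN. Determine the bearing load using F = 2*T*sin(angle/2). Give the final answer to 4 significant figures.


F = 2 * 94.4190 * sin(183.6010/2 deg)
F = 188.7 kN


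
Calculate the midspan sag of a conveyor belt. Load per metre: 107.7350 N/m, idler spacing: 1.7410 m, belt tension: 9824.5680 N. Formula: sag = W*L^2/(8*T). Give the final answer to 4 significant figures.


sag = 107.7350 * 1.7410^2 / (8 * 9824.5680)
sag = 0.004155 m


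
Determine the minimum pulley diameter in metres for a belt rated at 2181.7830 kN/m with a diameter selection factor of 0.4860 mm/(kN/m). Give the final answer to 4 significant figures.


D = 2181.7830 * 0.4860 / 1000
D = 1.060 m


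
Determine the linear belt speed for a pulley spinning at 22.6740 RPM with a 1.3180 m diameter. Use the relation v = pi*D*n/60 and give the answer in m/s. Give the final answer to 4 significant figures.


v = pi * 1.3180 * 22.6740 / 60
v = 1.565 m/s


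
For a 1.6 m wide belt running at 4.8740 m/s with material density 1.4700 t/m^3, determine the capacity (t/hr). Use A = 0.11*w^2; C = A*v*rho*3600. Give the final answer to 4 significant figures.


A = 0.11 * 1.6^2 = 0.2816 m^2
C = 0.2816 * 4.8740 * 1.4700 * 3600
C = 7263 t/hr


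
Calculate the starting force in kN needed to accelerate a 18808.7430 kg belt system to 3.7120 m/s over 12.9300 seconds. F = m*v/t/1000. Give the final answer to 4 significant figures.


F = 18808.7430 * 3.7120 / 12.9300 / 1000
F = 5.400 kN


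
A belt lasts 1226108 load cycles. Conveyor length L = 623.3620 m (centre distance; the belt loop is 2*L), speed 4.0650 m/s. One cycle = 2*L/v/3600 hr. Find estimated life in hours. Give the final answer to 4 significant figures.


cycle_time = 2 * 623.3620 / 4.0650 / 3600 = 0.0851937 hr
life = 1226108 * 0.0851937 = 104500 hours


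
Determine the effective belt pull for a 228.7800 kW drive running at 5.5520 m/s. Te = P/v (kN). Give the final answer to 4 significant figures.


Te = P / v = 228.7800 / 5.5520
Te = 41.21 kN


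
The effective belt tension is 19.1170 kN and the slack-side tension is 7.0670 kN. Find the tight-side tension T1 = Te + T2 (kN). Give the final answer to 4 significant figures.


T1 = Te + T2 = 19.1170 + 7.0670
T1 = 26.18 kN


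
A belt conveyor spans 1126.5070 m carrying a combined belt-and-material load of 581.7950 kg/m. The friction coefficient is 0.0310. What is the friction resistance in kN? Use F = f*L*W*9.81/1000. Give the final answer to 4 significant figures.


F = 0.0310 * 1126.5070 * 581.7950 * 9.81 / 1000
F = 199.3 kN


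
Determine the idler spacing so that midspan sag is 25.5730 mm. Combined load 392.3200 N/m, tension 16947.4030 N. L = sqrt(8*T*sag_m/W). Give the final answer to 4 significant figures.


sag = 25.5730/1000 = 0.025573 m
L = sqrt(8 * 16947.4030 * 0.025573 / 392.3200)
L = 2.973 m


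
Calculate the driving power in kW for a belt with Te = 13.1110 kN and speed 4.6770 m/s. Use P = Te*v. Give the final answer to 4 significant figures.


P = Te * v = 13.1110 * 4.6770
P = 61.32 kW


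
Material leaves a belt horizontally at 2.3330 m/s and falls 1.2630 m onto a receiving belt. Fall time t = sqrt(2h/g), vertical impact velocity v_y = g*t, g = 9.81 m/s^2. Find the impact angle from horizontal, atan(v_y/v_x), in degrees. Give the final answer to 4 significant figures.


t = sqrt(2*1.2630/9.81) = 0.507437 s
v_y = 9.81 * 0.507437 = 4.97796 m/s
angle = atan(4.97796 / 2.3330) = 64.89 deg


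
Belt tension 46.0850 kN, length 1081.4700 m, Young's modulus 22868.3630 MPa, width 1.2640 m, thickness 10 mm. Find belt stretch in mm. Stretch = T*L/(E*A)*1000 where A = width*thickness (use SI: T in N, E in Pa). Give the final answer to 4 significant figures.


A = 1.2640 * 0.01 = 0.01264 m^2
Stretch = 46.0850*1000 * 1081.4700 / (22868.3630e6 * 0.01264) * 1000
Stretch = 172.4 mm


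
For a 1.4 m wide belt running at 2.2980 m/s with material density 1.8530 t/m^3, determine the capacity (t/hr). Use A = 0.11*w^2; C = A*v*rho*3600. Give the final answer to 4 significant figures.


A = 0.11 * 1.4^2 = 0.2156 m^2
C = 0.2156 * 2.2980 * 1.8530 * 3600
C = 3305 t/hr


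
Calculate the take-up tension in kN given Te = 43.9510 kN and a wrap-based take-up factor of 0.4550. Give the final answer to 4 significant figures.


T_tu = 43.9510 * 0.4550
T_tu = 20.00 kN


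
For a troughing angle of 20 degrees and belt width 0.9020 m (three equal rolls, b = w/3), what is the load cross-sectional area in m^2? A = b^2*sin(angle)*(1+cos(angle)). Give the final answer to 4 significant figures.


b = 0.9020/3 = 0.300667 m
A = 0.300667^2 * sin(20 deg) * (1 + cos(20 deg))
A = 0.05997 m^2


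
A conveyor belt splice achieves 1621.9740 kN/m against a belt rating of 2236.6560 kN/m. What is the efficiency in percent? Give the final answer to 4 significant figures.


Eff = 1621.9740 / 2236.6560 * 100
Eff = 72.52 %


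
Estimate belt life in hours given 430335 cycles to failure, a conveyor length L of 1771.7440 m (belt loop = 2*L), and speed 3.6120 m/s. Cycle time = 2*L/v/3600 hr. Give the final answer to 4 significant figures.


cycle_time = 2 * 1771.7440 / 3.6120 / 3600 = 0.272509 hr
life = 430335 * 0.272509 = 117300 hours


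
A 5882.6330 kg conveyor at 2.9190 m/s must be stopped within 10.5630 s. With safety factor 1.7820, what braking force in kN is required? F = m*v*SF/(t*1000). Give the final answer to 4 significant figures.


F = 5882.6330 * 2.9190 / 10.5630 * 1.7820 / 1000
F = 2.897 kN


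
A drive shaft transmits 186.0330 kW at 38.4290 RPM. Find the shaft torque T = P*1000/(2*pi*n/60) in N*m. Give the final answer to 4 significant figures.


omega = 2*pi*38.4290/60 = 4.02428 rad/s
T = 186.0330*1000 / 4.02428
T = 46230 N*m


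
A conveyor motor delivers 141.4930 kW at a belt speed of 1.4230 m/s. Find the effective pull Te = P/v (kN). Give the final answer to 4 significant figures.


Te = P / v = 141.4930 / 1.4230
Te = 99.43 kN


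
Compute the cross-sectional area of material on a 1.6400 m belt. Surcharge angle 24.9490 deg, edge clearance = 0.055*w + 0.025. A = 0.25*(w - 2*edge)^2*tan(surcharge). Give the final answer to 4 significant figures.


edge = 0.055*1.6400 + 0.025 = 0.1152 m
ew = 1.6400 - 2*0.1152 = 1.4096 m
A = 0.25 * 1.4096^2 * tan(24.9490 deg)
A = 0.2311 m^2


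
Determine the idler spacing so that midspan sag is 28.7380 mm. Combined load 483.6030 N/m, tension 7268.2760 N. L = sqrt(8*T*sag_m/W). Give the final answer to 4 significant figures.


sag = 28.7380/1000 = 0.028738 m
L = sqrt(8 * 7268.2760 * 0.028738 / 483.6030)
L = 1.859 m


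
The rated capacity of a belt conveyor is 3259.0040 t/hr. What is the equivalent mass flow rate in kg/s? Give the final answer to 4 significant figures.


m_dot = 3259.0040 * 1000 / 3600
m_dot = 905.3 kg/s


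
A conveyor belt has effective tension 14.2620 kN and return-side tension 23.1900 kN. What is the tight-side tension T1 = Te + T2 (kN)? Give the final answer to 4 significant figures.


T1 = Te + T2 = 14.2620 + 23.1900
T1 = 37.45 kN


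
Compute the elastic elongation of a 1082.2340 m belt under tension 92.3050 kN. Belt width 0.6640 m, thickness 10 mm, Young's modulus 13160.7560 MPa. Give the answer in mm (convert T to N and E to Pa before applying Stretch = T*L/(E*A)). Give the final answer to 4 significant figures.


A = 0.6640 * 0.01 = 0.00664 m^2
Stretch = 92.3050*1000 * 1082.2340 / (13160.7560e6 * 0.00664) * 1000
Stretch = 1143 mm


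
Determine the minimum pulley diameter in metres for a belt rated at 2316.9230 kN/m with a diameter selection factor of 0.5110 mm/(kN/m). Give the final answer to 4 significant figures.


D = 2316.9230 * 0.5110 / 1000
D = 1.184 m


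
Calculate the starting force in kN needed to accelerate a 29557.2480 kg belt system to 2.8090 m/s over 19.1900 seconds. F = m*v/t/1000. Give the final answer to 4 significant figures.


F = 29557.2480 * 2.8090 / 19.1900 / 1000
F = 4.327 kN


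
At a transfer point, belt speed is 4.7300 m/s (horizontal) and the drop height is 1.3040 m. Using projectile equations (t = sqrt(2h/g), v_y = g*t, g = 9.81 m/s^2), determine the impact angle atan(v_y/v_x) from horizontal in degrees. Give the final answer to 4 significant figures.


t = sqrt(2*1.3040/9.81) = 0.515608 s
v_y = 9.81 * 0.515608 = 5.05811 m/s
angle = atan(5.05811 / 4.7300) = 46.92 deg


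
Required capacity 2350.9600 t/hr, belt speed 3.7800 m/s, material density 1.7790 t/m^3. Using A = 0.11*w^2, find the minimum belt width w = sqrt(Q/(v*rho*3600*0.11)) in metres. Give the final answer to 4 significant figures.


A_req = 2350.9600 / (3.7800 * 1.7790 * 3600) = 0.0971125 m^2
w = sqrt(0.0971125 / 0.11)
w = 0.9396 m


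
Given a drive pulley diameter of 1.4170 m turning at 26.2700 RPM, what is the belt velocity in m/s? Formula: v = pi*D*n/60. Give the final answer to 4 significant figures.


v = pi * 1.4170 * 26.2700 / 60
v = 1.949 m/s


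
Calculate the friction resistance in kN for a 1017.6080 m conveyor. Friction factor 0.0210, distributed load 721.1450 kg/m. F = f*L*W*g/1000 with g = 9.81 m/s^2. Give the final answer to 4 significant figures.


F = 0.0210 * 1017.6080 * 721.1450 * 9.81 / 1000
F = 151.2 kN


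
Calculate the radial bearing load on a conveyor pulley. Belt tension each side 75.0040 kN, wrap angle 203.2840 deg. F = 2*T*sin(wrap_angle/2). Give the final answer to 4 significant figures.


F = 2 * 75.0040 * sin(203.2840/2 deg)
F = 146.9 kN


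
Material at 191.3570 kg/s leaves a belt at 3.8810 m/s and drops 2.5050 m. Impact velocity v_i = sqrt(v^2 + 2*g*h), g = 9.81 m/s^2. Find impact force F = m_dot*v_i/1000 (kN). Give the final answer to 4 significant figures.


v_i = sqrt(3.8810^2 + 2*9.81*2.5050) = 8.01313 m/s
F = 191.3570 * 8.01313 / 1000
F = 1.533 kN


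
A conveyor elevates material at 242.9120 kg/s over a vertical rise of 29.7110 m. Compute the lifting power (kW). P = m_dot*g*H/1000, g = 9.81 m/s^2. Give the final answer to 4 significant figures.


P = 242.9120 * 9.81 * 29.7110 / 1000
P = 70.80 kW


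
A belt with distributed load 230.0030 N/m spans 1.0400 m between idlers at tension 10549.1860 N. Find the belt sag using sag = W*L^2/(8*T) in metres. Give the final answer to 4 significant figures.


sag = 230.0030 * 1.0400^2 / (8 * 10549.1860)
sag = 0.002948 m


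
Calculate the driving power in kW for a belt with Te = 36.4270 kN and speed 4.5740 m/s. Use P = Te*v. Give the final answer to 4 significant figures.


P = Te * v = 36.4270 * 4.5740
P = 166.6 kW


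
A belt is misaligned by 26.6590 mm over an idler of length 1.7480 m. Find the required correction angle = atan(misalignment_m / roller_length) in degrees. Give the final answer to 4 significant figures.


misalign_m = 26.6590 / 1000 = 0.026659 m
angle = atan(0.026659 / 1.7480)
angle = 0.8738 deg


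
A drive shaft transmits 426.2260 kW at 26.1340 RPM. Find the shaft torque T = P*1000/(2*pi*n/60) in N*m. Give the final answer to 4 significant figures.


omega = 2*pi*26.1340/60 = 2.73675 rad/s
T = 426.2260*1000 / 2.73675
T = 155700 N*m


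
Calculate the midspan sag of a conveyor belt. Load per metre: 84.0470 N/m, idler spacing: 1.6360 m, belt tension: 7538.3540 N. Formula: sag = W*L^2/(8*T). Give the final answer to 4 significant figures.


sag = 84.0470 * 1.6360^2 / (8 * 7538.3540)
sag = 0.003730 m


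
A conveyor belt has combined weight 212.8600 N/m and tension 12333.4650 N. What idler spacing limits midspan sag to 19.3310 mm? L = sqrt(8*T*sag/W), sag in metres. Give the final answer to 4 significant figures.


sag = 19.3310/1000 = 0.019331 m
L = sqrt(8 * 12333.4650 * 0.019331 / 212.8600)
L = 2.993 m


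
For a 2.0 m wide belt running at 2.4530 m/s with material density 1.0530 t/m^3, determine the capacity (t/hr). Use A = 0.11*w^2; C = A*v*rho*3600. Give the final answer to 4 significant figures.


A = 0.11 * 2.0^2 = 0.44 m^2
C = 0.44 * 2.4530 * 1.0530 * 3600
C = 4091 t/hr


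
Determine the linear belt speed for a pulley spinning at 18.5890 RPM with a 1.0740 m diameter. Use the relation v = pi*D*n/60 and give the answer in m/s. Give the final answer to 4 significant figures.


v = pi * 1.0740 * 18.5890 / 60
v = 1.045 m/s


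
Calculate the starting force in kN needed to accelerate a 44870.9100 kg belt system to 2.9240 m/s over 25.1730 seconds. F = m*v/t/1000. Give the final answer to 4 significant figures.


F = 44870.9100 * 2.9240 / 25.1730 / 1000
F = 5.212 kN


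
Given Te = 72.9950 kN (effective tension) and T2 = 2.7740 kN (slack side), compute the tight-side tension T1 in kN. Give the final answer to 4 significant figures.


T1 = Te + T2 = 72.9950 + 2.7740
T1 = 75.77 kN


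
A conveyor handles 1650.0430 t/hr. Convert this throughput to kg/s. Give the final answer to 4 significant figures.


m_dot = 1650.0430 * 1000 / 3600
m_dot = 458.3 kg/s


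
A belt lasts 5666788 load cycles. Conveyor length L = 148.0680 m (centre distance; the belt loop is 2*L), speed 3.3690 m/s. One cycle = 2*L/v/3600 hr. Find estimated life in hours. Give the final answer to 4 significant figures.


cycle_time = 2 * 148.0680 / 3.3690 / 3600 = 0.0244167 hr
life = 5666788 * 0.0244167 = 138400 hours


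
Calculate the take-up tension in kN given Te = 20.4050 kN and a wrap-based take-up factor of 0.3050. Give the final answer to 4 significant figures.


T_tu = 20.4050 * 0.3050
T_tu = 6.224 kN


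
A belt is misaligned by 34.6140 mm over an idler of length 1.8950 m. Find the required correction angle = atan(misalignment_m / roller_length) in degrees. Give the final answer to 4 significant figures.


misalign_m = 34.6140 / 1000 = 0.034614 m
angle = atan(0.034614 / 1.8950)
angle = 1.046 deg


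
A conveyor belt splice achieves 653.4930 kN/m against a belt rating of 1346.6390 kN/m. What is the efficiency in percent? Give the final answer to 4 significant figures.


Eff = 653.4930 / 1346.6390 * 100
Eff = 48.53 %


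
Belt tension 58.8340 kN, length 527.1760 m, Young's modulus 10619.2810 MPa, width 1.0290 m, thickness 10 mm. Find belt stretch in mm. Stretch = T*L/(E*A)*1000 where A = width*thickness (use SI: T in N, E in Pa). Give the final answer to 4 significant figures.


A = 1.0290 * 0.01 = 0.01029 m^2
Stretch = 58.8340*1000 * 527.1760 / (10619.2810e6 * 0.01029) * 1000
Stretch = 283.8 mm


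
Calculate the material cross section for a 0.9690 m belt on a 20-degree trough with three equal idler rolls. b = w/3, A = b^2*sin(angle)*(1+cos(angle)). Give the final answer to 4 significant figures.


b = 0.9690/3 = 0.323 m
A = 0.323^2 * sin(20 deg) * (1 + cos(20 deg))
A = 0.06921 m^2


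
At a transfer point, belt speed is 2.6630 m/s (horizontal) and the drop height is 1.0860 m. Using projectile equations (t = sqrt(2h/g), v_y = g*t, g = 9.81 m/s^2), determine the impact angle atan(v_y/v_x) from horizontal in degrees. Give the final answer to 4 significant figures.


t = sqrt(2*1.0860/9.81) = 0.470539 s
v_y = 9.81 * 0.470539 = 4.61599 m/s
angle = atan(4.61599 / 2.6630) = 60.02 deg


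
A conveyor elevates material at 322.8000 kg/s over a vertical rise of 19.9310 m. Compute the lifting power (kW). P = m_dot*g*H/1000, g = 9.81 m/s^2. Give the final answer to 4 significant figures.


P = 322.8000 * 9.81 * 19.9310 / 1000
P = 63.11 kW


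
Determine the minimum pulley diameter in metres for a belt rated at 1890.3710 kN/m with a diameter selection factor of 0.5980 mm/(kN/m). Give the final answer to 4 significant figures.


D = 1890.3710 * 0.5980 / 1000
D = 1.130 m


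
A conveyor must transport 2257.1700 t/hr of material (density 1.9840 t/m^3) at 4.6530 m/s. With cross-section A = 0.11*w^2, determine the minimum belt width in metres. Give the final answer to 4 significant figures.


A_req = 2257.1700 / (4.6530 * 1.9840 * 3600) = 0.0679183 m^2
w = sqrt(0.0679183 / 0.11)
w = 0.7858 m


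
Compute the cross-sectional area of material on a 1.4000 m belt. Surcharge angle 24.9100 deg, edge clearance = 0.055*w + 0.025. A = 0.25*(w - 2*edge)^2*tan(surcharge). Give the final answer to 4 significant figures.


edge = 0.055*1.4000 + 0.025 = 0.102 m
ew = 1.4000 - 2*0.102 = 1.196 m
A = 0.25 * 1.196^2 * tan(24.9100 deg)
A = 0.1661 m^2


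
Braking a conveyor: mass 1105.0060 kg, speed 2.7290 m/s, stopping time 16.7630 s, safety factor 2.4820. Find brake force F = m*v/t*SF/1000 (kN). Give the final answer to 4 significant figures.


F = 1105.0060 * 2.7290 / 16.7630 * 2.4820 / 1000
F = 0.4465 kN


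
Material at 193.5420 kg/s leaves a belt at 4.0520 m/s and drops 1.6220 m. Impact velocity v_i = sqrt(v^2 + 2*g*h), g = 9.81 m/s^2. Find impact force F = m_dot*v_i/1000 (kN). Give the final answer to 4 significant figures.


v_i = sqrt(4.0520^2 + 2*9.81*1.6220) = 6.94567 m/s
F = 193.5420 * 6.94567 / 1000
F = 1.344 kN


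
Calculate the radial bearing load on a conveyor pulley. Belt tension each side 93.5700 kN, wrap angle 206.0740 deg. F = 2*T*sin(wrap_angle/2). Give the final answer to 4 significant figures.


F = 2 * 93.5700 * sin(206.0740/2 deg)
F = 182.3 kN


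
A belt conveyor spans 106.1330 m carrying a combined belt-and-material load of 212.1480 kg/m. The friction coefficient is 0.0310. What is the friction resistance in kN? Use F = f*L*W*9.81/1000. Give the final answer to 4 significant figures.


F = 0.0310 * 106.1330 * 212.1480 * 9.81 / 1000
F = 6.847 kN


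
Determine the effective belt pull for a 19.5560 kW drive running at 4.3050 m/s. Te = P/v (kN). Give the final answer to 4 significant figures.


Te = P / v = 19.5560 / 4.3050
Te = 4.543 kN


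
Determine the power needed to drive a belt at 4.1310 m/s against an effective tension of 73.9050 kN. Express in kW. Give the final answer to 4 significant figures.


P = Te * v = 73.9050 * 4.1310
P = 305.3 kW


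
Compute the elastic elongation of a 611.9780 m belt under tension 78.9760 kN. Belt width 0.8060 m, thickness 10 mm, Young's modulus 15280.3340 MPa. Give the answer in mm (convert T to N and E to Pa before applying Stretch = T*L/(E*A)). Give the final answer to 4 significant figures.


A = 0.8060 * 0.01 = 0.00806 m^2
Stretch = 78.9760*1000 * 611.9780 / (15280.3340e6 * 0.00806) * 1000
Stretch = 392.4 mm


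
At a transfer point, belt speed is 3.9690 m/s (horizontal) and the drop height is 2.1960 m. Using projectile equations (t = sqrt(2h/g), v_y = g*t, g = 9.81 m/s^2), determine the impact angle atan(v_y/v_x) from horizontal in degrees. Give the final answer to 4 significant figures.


t = sqrt(2*2.1960/9.81) = 0.669109 s
v_y = 9.81 * 0.669109 = 6.56396 m/s
angle = atan(6.56396 / 3.9690) = 58.84 deg
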